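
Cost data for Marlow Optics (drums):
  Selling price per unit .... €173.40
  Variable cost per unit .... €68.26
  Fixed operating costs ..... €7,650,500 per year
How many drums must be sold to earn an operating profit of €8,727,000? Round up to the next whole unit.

155,769 drums

Unit CM = price − variable cost = €173.40 − €68.26 = €105.14.
Units = (FC + target) / CM = (€7,650,500 + €8,727,000) / €105.14 = 155,768.50, so 155,769 drums.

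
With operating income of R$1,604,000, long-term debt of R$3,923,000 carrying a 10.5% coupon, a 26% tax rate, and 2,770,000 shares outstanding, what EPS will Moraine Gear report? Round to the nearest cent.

Interest = R$411,915.00, so EBT = R$1,604,000 − R$411,915.00 = R$1,192,085.00.
Net income = R$1,192,085.00 × (1 − 0.26) = R$882,142.90.
EPS = R$882,142.90 ÷ 2,770,000 = R$0.32.

R$0.32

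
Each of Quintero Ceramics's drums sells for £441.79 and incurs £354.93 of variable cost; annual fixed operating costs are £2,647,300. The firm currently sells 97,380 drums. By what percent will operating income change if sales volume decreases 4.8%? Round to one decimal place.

Total contribution margin = 97,380 × £86.86 = £8,458,426.80.
Subtracting fixed costs: EBIT = £8,458,426.80 − £2,647,300 = £5,811,126.80.
DOL = contribution ÷ EBIT = £8,458,426.80 ÷ £5,811,126.80 = 1.4556.
Operating income changes by 1.4556 × -4.8% = -7.0%.

-7.0%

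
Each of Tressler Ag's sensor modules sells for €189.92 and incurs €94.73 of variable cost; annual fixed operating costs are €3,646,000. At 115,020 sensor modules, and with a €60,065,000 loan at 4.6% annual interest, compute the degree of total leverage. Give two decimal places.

2.41

Total contribution margin = 115,020 × €95.19 = €10,948,753.80.
Subtracting fixed costs: EBIT = €10,948,753.80 − €3,646,000 = €7,302,753.80. Interest = €2,762,990.00.
DOL = €10,948,753.80 ÷ €7,302,753.80 = 1.4993; DFL = €7,302,753.80 ÷ €4,539,763.80 = 1.6086.
DCL = DOL × DFL = 1.4993 × 1.6086 = 2.4118.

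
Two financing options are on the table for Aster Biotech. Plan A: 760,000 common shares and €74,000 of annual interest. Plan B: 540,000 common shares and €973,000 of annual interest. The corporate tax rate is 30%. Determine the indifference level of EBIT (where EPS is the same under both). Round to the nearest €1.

Set EPS_A = EPS_B: (EBIT − €74,000)(1 − 0.30) ÷ 760,000 = (EBIT − €973,000)(1 − 0.30) ÷ 540,000.
Cancelling (1 − t) and cross-multiplying: 540,000·(EBIT − 74,000) = 760,000·(EBIT − 973,000).
EBIT × (760,000 − 540,000) = 973,000 × 760,000 − 74,000 × 540,000 = 699,520,000,000, so EBIT = 699,520,000,000 ÷ 220,000 = 3,179,636.36.

€3,179,636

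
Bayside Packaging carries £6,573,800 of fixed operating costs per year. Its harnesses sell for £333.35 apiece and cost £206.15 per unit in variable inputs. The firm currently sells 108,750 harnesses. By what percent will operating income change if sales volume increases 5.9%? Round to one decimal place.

Contribution at this volume is 108,750 × £127.20 = £13,833,000.00.
Operating income = contribution − fixed costs = £13,833,000.00 − £6,573,800 = £7,259,200.00.
DOL = contribution ÷ EBIT = £13,833,000.00 ÷ £7,259,200.00 = 1.9056.
Operating income changes by 1.9056 × +5.9% = +11.2%.

+11.2%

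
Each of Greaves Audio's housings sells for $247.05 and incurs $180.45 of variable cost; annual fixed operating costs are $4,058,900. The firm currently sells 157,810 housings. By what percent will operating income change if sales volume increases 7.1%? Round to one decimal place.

+11.6%

Total contribution margin = 157,810 × $66.60 = $10,510,146.00.
Subtracting fixed costs: EBIT = $10,510,146.00 − $4,058,900 = $6,451,246.00.
DOL = contribution ÷ EBIT = $10,510,146.00 ÷ $6,451,246.00 = 1.6292.
%ΔEBIT = DOL × %ΔSales = 1.6292 × +7.1% = +11.6%.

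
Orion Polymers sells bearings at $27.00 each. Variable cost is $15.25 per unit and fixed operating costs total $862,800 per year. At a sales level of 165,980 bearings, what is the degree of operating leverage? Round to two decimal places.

Contribution at this volume is 165,980 × $11.75 = $1,950,265.00.
Operating income = contribution − fixed costs = $1,950,265.00 − $862,800 = $1,087,465.00.
DOL = contribution ÷ EBIT = $1,950,265.00 ÷ $1,087,465.00 = 1.7934.

1.79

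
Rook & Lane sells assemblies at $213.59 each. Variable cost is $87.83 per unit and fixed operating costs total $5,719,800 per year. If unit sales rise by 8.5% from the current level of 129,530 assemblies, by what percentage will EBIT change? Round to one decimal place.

Total contribution margin = 129,530 × $125.76 = $16,289,692.80.
EBIT = $16,289,692.80 − $5,719,800 = $10,569,892.80.
Degree of operating leverage = $16,289,692.80 / $10,569,892.80 = 1.5411.
So EBIT moves 1.5411 × (+8.5%) = +13.1%.

+13.1%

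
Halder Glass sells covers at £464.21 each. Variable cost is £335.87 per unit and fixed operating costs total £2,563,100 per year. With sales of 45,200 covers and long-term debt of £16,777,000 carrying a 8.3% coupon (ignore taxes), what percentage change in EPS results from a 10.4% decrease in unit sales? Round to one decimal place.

At 45,200 units, contribution = 45,200 × £128.34 = £5,800,968.00.
Subtracting fixed costs: EBIT = £5,800,968.00 − £2,563,100 = £3,237,868.00.
After interest of £1,392,491.00, pre-tax earnings = £1,845,377.00.
DCL = total CM / (EBIT − I) = £5,800,968.00 / £1,845,377.00 = 3.1435.
%ΔEPS = DCL × %ΔSales = 3.1435 × -10.4% = -32.7%.

-32.7%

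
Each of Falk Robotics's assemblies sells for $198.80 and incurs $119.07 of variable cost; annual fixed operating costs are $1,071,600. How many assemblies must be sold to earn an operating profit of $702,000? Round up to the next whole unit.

22,246 assemblies

Contribution margin per unit = $198.80 − $119.07 = $79.73.
Need Q such that Q × $79.73 − $1,071,600 = $702,000, i.e. Q = $1,773,600 / $79.73 = 22,245.08 → 22,246.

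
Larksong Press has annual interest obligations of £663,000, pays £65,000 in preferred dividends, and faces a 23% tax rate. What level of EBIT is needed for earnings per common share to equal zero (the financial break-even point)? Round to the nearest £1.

£747,416

Preferred dividends are paid after tax, so their pre-tax equivalent is £65,000 ÷ (1 − 0.23) = £84,415.58.
EPS = 0 when EBIT covers interest plus the pre-tax preferred burden: £663,000 + £84,415.58 = £747,415.58.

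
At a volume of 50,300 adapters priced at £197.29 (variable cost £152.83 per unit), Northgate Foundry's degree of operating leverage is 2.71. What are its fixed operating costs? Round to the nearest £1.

£1,411,121

At 50,300 units, contribution = 50,300 × £44.46 = £2,236,338.00.
Since DOL = CM ÷ EBIT, EBIT = £2,236,338.00 ÷ 2.71 = £825,216.97.
Fixed costs = CM − EBIT = £2,236,338.00 − £825,216.97 = £1,411,121.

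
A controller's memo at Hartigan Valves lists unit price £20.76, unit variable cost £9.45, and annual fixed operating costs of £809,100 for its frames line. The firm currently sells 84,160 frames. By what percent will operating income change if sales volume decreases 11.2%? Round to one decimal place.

-74.7%

Contribution at this volume is 84,160 × £11.31 = £951,849.60.
EBIT = £951,849.60 − £809,100 = £142,749.60.
DOL = contribution ÷ EBIT = £951,849.60 ÷ £142,749.60 = 6.6680.
Operating income changes by 6.6680 × -11.2% = -74.7%.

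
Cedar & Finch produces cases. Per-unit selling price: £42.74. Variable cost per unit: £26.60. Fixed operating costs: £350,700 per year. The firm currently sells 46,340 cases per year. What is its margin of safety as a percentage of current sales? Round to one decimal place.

Each unit contributes £42.74 − £26.60 = £16.14. Break-even units = £350,700 ÷ £16.14 = 21,728.62; break-even revenue = 21,728.62 × £42.74 = £928,681.41.
Current sales = 46,340 × £42.74 = £1,980,571.60.
Margin of safety = (£1,980,571.60 − £928,681.41) ÷ £1,980,571.60 = 53.1%.

53.1%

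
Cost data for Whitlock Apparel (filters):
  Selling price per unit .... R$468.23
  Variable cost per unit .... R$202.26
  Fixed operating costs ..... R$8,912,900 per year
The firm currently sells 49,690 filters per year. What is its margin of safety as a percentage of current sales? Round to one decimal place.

32.6%

Contribution margin per unit = R$468.23 − R$202.26 = R$265.97. Break-even units = R$8,912,900 ÷ R$265.97 = 33,510.92; break-even revenue = 33,510.92 × R$468.23 = R$15,690,819.14.
Actual sales revenue = 49,690 × R$468.23 = R$23,266,348.70.
Margin of safety = (R$23,266,348.70 − R$15,690,819.14) ÷ R$23,266,348.70 = 32.6%.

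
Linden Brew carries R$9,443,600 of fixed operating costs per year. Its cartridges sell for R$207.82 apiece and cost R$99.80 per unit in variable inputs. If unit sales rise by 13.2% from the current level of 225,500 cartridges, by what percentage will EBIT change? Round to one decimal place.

+21.6%

At 225,500 units, contribution = 225,500 × R$108.02 = R$24,358,510.00.
Operating income = contribution − fixed costs = R$24,358,510.00 − R$9,443,600 = R$14,914,910.00.
Degree of operating leverage = R$24,358,510.00 / R$14,914,910.00 = 1.6332.
So EBIT moves 1.6332 × (+13.2%) = +21.6%.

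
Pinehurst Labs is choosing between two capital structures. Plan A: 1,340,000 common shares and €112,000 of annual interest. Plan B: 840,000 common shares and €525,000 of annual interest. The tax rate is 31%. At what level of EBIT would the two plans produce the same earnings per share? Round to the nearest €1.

Set EPS_A = EPS_B: (EBIT − €112,000)(1 − 0.31) ÷ 1,340,000 = (EBIT − €525,000)(1 − 0.31) ÷ 840,000.
Cancelling (1 − t) and cross-multiplying: 840,000·(EBIT − 112,000) = 1,340,000·(EBIT − 525,000).
EBIT × (1,340,000 − 840,000) = 525,000 × 1,340,000 − 112,000 × 840,000 = 609,420,000,000, so EBIT = 609,420,000,000 ÷ 500,000 = 1,218,840.00.

€1,218,840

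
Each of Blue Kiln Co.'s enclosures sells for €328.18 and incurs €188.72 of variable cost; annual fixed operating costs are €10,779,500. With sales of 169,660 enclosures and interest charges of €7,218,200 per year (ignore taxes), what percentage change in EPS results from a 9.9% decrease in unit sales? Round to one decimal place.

-41.4%

At 169,660 units, contribution = 169,660 × €139.46 = €23,660,783.60.
Subtracting fixed costs: EBIT = €23,660,783.60 − €10,779,500 = €12,881,283.60.
After interest of €7,218,200.00, pre-tax earnings = €5,663,083.60.
Degree of combined leverage = contribution ÷ (EBIT − I) = €23,660,783.60 ÷ €5,663,083.60 = 4.1781.
%ΔEPS = DCL × %ΔSales = 4.1781 × -9.9% = -41.4%.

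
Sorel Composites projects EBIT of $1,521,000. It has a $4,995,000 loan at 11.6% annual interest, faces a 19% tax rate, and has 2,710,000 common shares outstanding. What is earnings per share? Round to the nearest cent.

Pre-tax income = $1,521,000 − $579,420.00 = $941,580.00.
Net income = $941,580.00 × (1 − 0.19) = $762,679.80.
Per share: $762,679.80 / 2,710,000 shares = $0.28.

$0.28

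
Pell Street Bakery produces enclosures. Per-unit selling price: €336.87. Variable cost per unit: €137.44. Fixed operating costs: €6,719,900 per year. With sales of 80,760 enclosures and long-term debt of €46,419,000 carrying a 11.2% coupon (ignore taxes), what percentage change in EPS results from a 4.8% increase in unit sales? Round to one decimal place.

Contribution at this volume is 80,760 × €199.43 = €16,105,966.80.
Subtracting fixed costs: EBIT = €16,105,966.80 − €6,719,900 = €9,386,066.80.
Interest = €5,198,928.00, so EBIT − I = €4,187,138.80.
Degree of combined leverage = contribution ÷ (EBIT − I) = €16,105,966.80 ÷ €4,187,138.80 = 3.8465.
EPS therefore changes by 3.8465 × (+4.8%) = +18.5%.

+18.5%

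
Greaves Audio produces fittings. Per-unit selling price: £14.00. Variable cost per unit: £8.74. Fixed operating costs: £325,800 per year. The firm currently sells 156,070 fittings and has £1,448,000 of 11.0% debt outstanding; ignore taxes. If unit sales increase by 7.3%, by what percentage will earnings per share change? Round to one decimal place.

+17.8%

Total contribution margin = 156,070 × £5.26 = £820,928.20.
Subtracting fixed costs: EBIT = £820,928.20 − £325,800 = £495,128.20.
After interest of £159,280.00, pre-tax earnings = £335,848.20.
Degree of combined leverage = contribution ÷ (EBIT − I) = £820,928.20 ÷ £335,848.20 = 2.4443.
%ΔEPS = DCL × %ΔSales = 2.4443 × +7.3% = +17.8%.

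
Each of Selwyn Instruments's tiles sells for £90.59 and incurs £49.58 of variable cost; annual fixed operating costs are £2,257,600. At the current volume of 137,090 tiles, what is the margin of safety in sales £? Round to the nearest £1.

Unit CM = price − variable cost = £90.59 − £49.58 = £41.01. Break-even units = £2,257,600 ÷ £41.01 = 55,049.99; break-even revenue = 55,049.99 × £90.59 = £4,986,978.40.
Current sales = 137,090 × £90.59 = £12,418,983.10.
Margin of safety = £12,418,983.10 − £4,986,978.40 = £7,432,005.

£7,432,005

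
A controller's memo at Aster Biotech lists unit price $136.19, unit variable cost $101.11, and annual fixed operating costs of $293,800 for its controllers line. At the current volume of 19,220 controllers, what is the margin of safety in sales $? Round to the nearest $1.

$1,476,961

Contribution margin per unit = $136.19 − $101.11 = $35.08. Break-even units = $293,800 ÷ $35.08 = 8,375.14; break-even revenue = 8,375.14 × $136.19 = $1,140,610.66.
Actual sales revenue = 19,220 × $136.19 = $2,617,571.80.
Margin of safety = $2,617,571.80 − $1,140,610.66 = $1,476,961.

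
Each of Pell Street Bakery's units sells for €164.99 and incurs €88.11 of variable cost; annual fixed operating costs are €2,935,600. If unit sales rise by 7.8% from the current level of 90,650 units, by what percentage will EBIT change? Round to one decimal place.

+13.5%

Contribution at this volume is 90,650 × €76.88 = €6,969,172.00.
Subtracting fixed costs: EBIT = €6,969,172.00 − €2,935,600 = €4,033,572.00.
DOL = contribution ÷ EBIT = €6,969,172.00 ÷ €4,033,572.00 = 1.7278.
So EBIT moves 1.7278 × (+7.8%) = +13.5%.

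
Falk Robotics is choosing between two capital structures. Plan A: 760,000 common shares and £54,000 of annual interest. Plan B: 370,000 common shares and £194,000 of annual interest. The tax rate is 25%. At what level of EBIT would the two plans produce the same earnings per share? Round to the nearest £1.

£326,821

Set EPS_A = EPS_B: (EBIT − £54,000)(1 − 0.25) ÷ 760,000 = (EBIT − £194,000)(1 − 0.25) ÷ 370,000.
The (1 − t) factor cancels: (EBIT − 54,000) × 370,000 = (EBIT − 194,000) × 760,000.
EBIT × (760,000 − 370,000) = 194,000 × 760,000 − 54,000 × 370,000 = 127,460,000,000, so EBIT = 127,460,000,000 ÷ 390,000 = 326,820.51.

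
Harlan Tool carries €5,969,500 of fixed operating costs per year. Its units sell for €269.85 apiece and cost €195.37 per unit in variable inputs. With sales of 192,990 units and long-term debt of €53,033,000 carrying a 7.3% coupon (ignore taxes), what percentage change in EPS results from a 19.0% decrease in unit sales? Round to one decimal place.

-60.2%

At 192,990 units, contribution = 192,990 × €74.48 = €14,373,895.20.
Operating income = contribution − fixed costs = €14,373,895.20 − €5,969,500 = €8,404,395.20.
Interest = €3,871,409.00, so EBIT − I = €4,532,986.20.
Degree of combined leverage = contribution ÷ (EBIT − I) = €14,373,895.20 ÷ €4,532,986.20 = 3.1710.
%ΔEPS = DCL × %ΔSales = 3.1710 × -19.0% = -60.2%.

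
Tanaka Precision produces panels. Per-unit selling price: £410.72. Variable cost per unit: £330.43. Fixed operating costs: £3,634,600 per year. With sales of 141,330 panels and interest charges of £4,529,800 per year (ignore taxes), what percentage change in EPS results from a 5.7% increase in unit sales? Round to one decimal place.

Contribution at this volume is 141,330 × £80.29 = £11,347,385.70.
Operating income = contribution − fixed costs = £11,347,385.70 − £3,634,600 = £7,712,785.70.
Interest = £4,529,800.00, so EBIT − I = £3,182,985.70.
Degree of combined leverage = contribution ÷ (EBIT − I) = £11,347,385.70 ÷ £3,182,985.70 = 3.5650.
EPS therefore changes by 3.5650 × (+5.7%) = +20.3%.

+20.3%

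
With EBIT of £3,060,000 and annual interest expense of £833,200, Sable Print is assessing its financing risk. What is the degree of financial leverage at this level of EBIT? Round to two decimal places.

1.37

Annual interest charges come to £833,200.00.
DFL = EBIT ÷ (EBIT − I) = £3,060,000 ÷ (£3,060,000 − £833,200.00) = £3,060,000 ÷ £2,226,800.00 = 1.3742.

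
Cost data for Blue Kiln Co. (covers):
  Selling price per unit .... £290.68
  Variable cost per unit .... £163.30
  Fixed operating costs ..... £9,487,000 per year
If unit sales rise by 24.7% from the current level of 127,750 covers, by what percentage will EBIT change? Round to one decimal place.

+59.2%

Contribution at this volume is 127,750 × £127.38 = £16,272,795.00.
EBIT = £16,272,795.00 − £9,487,000 = £6,785,795.00.
Degree of operating leverage = £16,272,795.00 / £6,785,795.00 = 2.3981.
So EBIT moves 2.3981 × (+24.7%) = +59.2%.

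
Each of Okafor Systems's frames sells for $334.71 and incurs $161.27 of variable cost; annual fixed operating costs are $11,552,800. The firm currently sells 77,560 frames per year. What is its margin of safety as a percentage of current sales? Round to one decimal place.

Each unit contributes $334.71 − $161.27 = $173.44. Break-even units = $11,552,800 ÷ $173.44 = 66,609.78; break-even revenue = 66,609.78 × $334.71 = $22,294,958.99.
Actual sales revenue = 77,560 × $334.71 = $25,960,107.60.
Margin of safety = ($25,960,107.60 − $22,294,958.99) ÷ $25,960,107.60 = 14.1%.

14.1%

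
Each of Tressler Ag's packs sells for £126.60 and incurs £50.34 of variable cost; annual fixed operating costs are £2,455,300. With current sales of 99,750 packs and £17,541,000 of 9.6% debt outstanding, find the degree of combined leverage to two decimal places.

Contribution at this volume is 99,750 × £76.26 = £7,606,935.00.
Subtracting fixed costs: EBIT = £7,606,935.00 − £2,455,300 = £5,151,635.00. Interest = £1,683,936.00.
DOL = £7,606,935.00 ÷ £5,151,635.00 = 1.4766; DFL = £5,151,635.00 ÷ £3,467,699.00 = 1.4856.
DCL = DOL × DFL = 1.4766 × 1.4856 = 2.1936.

2.19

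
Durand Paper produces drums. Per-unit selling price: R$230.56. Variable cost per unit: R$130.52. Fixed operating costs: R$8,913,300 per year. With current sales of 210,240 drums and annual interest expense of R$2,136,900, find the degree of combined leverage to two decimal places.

2.11

At 210,240 units, contribution = 210,240 × R$100.04 = R$21,032,409.60.
EBIT = R$21,032,409.60 − R$8,913,300 = R$12,119,109.60. Interest = R$2,136,900.00.
DOL = R$21,032,409.60 ÷ R$12,119,109.60 = 1.7355; DFL = R$12,119,109.60 ÷ R$9,982,209.60 = 1.2141.
DCL = DOL × DFL = 1.7355 × 1.2141 = 2.1071.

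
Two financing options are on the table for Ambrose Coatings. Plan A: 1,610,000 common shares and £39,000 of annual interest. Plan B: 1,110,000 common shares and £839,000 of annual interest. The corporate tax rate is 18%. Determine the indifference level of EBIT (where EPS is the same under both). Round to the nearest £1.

Set EPS_A = EPS_B: (EBIT − £39,000)(1 − 0.18) ÷ 1,610,000 = (EBIT − £839,000)(1 − 0.18) ÷ 1,110,000.
Cancelling (1 − t) and cross-multiplying: 1,110,000·(EBIT − 39,000) = 1,610,000·(EBIT − 839,000).
EBIT × (1,610,000 − 1,110,000) = 839,000 × 1,610,000 − 39,000 × 1,110,000 = 1,307,500,000,000, so EBIT = 1,307,500,000,000 ÷ 500,000 = 2,615,000.00.

£2,615,000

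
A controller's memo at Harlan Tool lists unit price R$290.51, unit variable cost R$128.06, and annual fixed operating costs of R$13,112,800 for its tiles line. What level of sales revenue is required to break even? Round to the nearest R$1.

CM per unit = R$290.51 − R$128.06 = R$162.45; CM ratio = R$162.45 / R$290.51 = 0.5592.
Break-even sales = FC ÷ CM ratio = R$13,112,800 × R$290.51 / R$162.45 = R$23,449,674.

R$23,449,674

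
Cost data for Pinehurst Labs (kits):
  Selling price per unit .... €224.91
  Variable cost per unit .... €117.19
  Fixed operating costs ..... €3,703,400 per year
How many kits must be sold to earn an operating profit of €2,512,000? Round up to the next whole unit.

57,700 kits

Unit CM = price − variable cost = €224.91 − €117.19 = €107.72.
Need Q such that Q × €107.72 − €3,703,400 = €2,512,000, i.e. Q = €6,215,400 / €107.72 = 57,699.59 → 57,700.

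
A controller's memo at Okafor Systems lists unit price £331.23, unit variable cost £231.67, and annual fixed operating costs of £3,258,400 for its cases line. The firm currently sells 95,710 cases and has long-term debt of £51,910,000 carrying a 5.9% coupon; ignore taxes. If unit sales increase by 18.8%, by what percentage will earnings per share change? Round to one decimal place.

Contribution at this volume is 95,710 × £99.56 = £9,528,887.60.
Operating income = contribution − fixed costs = £9,528,887.60 − £3,258,400 = £6,270,487.60.
After interest of £3,062,690.00, pre-tax earnings = £3,207,797.60.
DCL = total CM / (EBIT − I) = £9,528,887.60 / £3,207,797.60 = 2.9705.
EPS therefore changes by 2.9705 × (+18.8%) = +55.8%.

+55.8%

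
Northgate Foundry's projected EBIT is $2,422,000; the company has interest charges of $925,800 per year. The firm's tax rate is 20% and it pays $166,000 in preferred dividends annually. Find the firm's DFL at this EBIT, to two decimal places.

1.88

Annual interest charges come to $925,800.00.
Pre-tax preferred-dividend burden = $166,000 ÷ (1 − 0.20) = $207,500.00.
DFL = EBIT ÷ [EBIT − I − D_p/(1−t)] = $2,422,000 ÷ [$2,422,000 − $925,800.00 − $207,500.00] = $2,422,000 ÷ $1,288,700.00 = 1.8794.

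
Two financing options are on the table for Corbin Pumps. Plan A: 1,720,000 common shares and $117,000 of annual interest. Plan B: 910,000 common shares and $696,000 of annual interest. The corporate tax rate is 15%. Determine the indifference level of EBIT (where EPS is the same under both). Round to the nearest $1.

Set EPS_A = EPS_B: (EBIT − $117,000)(1 − 0.15) ÷ 1,720,000 = (EBIT − $696,000)(1 − 0.15) ÷ 910,000.
The (1 − t) factor cancels: (EBIT − 117,000) × 910,000 = (EBIT − 696,000) × 1,720,000.
EBIT × (1,720,000 − 910,000) = 696,000 × 1,720,000 − 117,000 × 910,000 = 1,090,650,000,000, so EBIT = 1,090,650,000,000 ÷ 810,000 = 1,346,481.48.

$1,346,481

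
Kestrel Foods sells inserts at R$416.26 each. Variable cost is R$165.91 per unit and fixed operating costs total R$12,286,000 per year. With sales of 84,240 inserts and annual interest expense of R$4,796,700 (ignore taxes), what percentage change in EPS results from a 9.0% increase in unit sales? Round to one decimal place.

Total contribution margin = 84,240 × R$250.35 = R$21,089,484.00.
Operating income = contribution − fixed costs = R$21,089,484.00 − R$12,286,000 = R$8,803,484.00.
After interest of R$4,796,700.00, pre-tax earnings = R$4,006,784.00.
DCL = total CM / (EBIT − I) = R$21,089,484.00 / R$4,006,784.00 = 5.2634.
EPS therefore changes by 5.2634 × (+9.0%) = +47.4%.

+47.4%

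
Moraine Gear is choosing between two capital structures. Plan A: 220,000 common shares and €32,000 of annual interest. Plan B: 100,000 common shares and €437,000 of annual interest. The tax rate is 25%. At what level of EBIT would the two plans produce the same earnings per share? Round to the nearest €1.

Set EPS_A = EPS_B: (EBIT − €32,000)(1 − 0.25) ÷ 220,000 = (EBIT − €437,000)(1 − 0.25) ÷ 100,000.
The (1 − t) factor cancels: (EBIT − 32,000) × 100,000 = (EBIT − 437,000) × 220,000.
Solving, EBIT = (437,000·220,000 − 32,000·100,000) / (220,000 − 100,000) = 92,940,000,000 / 120,000 = 774,500.00.

€774,500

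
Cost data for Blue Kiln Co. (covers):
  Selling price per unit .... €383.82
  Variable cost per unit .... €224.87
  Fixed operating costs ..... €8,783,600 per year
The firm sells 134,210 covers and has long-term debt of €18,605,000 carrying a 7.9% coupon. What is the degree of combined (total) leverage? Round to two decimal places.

1.93

Contribution at this volume is 134,210 × €158.95 = €21,332,679.50.
Subtracting fixed costs: EBIT = €21,332,679.50 − €8,783,600 = €12,549,079.50. Interest = €1,469,795.00, so EBIT − I = €11,079,284.50.
Degree of total leverage = total CM / (EBIT − interest) = €21,332,679.50 / €11,079,284.50 = 1.9255.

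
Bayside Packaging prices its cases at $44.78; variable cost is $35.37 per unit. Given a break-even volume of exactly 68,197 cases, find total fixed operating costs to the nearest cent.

Unit CM = price − variable cost = $44.78 − $35.37 = $9.41.
Since BE = FC / CM, FC = 68,197 × $9.41 = $641,733.77.

$641,733.77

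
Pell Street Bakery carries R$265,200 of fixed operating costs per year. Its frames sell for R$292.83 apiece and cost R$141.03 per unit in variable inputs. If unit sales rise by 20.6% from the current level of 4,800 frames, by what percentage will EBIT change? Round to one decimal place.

+32.4%

Total contribution margin = 4,800 × R$151.80 = R$728,640.00.
Subtracting fixed costs: EBIT = R$728,640.00 − R$265,200 = R$463,440.00.
DOL = contribution ÷ EBIT = R$728,640.00 ÷ R$463,440.00 = 1.5722.
Operating income changes by 1.5722 × +20.6% = +32.4%.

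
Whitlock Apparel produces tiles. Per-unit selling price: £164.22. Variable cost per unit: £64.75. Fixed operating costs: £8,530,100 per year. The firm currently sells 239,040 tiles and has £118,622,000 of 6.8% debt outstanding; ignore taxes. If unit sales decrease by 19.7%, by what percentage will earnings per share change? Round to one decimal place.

-65.2%

At 239,040 units, contribution = 239,040 × £99.47 = £23,777,308.80.
Subtracting fixed costs: EBIT = £23,777,308.80 − £8,530,100 = £15,247,208.80.
After interest of £8,066,296.00, pre-tax earnings = £7,180,912.80.
DCL = total CM / (EBIT − I) = £23,777,308.80 / £7,180,912.80 = 3.3112.
%ΔEPS = DCL × %ΔSales = 3.3112 × -19.7% = -65.2%.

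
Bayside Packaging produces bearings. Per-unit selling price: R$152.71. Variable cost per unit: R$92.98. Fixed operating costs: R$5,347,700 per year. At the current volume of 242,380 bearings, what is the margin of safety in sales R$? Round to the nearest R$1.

Contribution margin per unit = R$152.71 − R$92.98 = R$59.73. Break-even units = R$5,347,700 ÷ R$59.73 = 89,531.22; break-even revenue = 89,531.22 × R$152.71 = R$13,672,313.19.
Actual sales revenue = 242,380 × R$152.71 = R$37,013,849.80.
Margin of safety = R$37,013,849.80 − R$13,672,313.19 = R$23,341,537.

R$23,341,537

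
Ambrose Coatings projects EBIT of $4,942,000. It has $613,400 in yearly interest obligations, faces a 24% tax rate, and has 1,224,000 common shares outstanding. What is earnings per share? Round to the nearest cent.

$2.69

Interest = $613,400.00, so EBT = $4,942,000 − $613,400.00 = $4,328,600.00.
Net income = $4,328,600.00 × (1 − 0.24) = $3,289,736.00.
Per share: $3,289,736.00 / 1,224,000 shares = $2.69.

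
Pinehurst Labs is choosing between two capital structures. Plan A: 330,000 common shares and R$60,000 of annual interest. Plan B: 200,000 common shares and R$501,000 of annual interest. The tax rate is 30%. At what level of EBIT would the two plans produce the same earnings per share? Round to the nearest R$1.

Set EPS_A = EPS_B: (EBIT − R$60,000)(1 − 0.30) ÷ 330,000 = (EBIT − R$501,000)(1 − 0.30) ÷ 200,000.
The (1 − t) factor cancels: (EBIT − 60,000) × 200,000 = (EBIT − 501,000) × 330,000.
Solving, EBIT = (501,000·330,000 − 60,000·200,000) / (330,000 − 200,000) = 153,330,000,000 / 130,000 = 1,179,461.54.

R$1,179,462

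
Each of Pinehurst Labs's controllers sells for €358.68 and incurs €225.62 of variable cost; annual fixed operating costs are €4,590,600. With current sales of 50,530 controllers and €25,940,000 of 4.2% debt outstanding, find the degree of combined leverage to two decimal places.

Contribution at this volume is 50,530 × €133.06 = €6,723,521.80.
EBIT = €6,723,521.80 − €4,590,600 = €2,132,921.80. Interest = €1,089,480.00, so EBIT − I = €1,043,441.80.
Degree of total leverage = total CM / (EBIT − interest) = €6,723,521.80 / €1,043,441.80 = 6.4436.

6.44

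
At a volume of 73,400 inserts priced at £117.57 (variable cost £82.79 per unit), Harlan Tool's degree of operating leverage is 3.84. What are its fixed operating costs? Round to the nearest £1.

£1,888,047

Contribution at this volume is 73,400 × £34.78 = £2,552,852.00.
Since DOL = CM ÷ EBIT, EBIT = £2,552,852.00 ÷ 3.84 = £664,805.21.
And FC = contribution − EBIT = £2,552,852.00 − £664,805.21 = £1,888,047.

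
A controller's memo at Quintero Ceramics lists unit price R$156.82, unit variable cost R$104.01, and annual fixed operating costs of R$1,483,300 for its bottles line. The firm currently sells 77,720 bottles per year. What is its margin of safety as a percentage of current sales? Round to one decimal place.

63.9%

Each unit contributes R$156.82 − R$104.01 = R$52.81. Break-even units = R$1,483,300 ÷ R$52.81 = 28,087.48; break-even revenue = 28,087.48 × R$156.82 = R$4,404,679.15.
Actual sales revenue = 77,720 × R$156.82 = R$12,188,050.40.
Margin of safety = (R$12,188,050.40 − R$4,404,679.15) ÷ R$12,188,050.40 = 63.9%.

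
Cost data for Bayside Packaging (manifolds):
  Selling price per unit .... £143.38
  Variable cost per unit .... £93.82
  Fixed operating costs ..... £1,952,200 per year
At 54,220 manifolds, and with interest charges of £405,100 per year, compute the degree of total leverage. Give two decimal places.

8.15

Contribution at this volume is 54,220 × £49.56 = £2,687,143.20.
Operating income = contribution − fixed costs = £2,687,143.20 − £1,952,200 = £734,943.20. Interest = £405,100.00, so EBIT − I = £329,843.20.
DCL = contribution ÷ (EBIT − I) = £2,687,143.20 ÷ £329,843.20 = 8.1467.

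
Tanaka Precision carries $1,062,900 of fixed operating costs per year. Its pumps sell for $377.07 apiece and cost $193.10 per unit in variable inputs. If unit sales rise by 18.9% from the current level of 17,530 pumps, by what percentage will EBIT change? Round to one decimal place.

+28.2%

Total contribution margin = 17,530 × $183.97 = $3,224,994.10.
EBIT = $3,224,994.10 − $1,062,900 = $2,162,094.10.
Degree of operating leverage = $3,224,994.10 / $2,162,094.10 = 1.4916.
Operating income changes by 1.4916 × +18.9% = +28.2%.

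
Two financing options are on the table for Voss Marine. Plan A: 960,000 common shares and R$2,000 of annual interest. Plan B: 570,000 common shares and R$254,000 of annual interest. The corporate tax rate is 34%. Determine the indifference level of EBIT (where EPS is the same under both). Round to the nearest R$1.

Set EPS_A = EPS_B: (EBIT − R$2,000)(1 − 0.34) ÷ 960,000 = (EBIT − R$254,000)(1 − 0.34) ÷ 570,000.
Cancelling (1 − t) and cross-multiplying: 570,000·(EBIT − 2,000) = 960,000·(EBIT − 254,000).
Solving, EBIT = (254,000·960,000 − 2,000·570,000) / (960,000 − 570,000) = 242,700,000,000 / 390,000 = 622,307.69.

R$622,308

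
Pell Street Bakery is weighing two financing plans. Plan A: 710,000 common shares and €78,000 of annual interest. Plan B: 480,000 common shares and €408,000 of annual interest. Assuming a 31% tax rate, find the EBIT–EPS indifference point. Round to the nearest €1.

€1,096,696

At indifference, (EBIT − 78,000)(1 − t)/710,000 = (EBIT − 408,000)(1 − t)/480,000.
Cancelling (1 − t) and cross-multiplying: 480,000·(EBIT − 78,000) = 710,000·(EBIT − 408,000).
Solving, EBIT = (408,000·710,000 − 78,000·480,000) / (710,000 − 480,000) = 252,240,000,000 / 230,000 = 1,096,695.65.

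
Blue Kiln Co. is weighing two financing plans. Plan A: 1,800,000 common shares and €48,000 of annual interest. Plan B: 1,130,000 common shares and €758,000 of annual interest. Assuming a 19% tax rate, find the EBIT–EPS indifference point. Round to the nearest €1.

€1,955,463

Set EPS_A = EPS_B: (EBIT − €48,000)(1 − 0.19) ÷ 1,800,000 = (EBIT − €758,000)(1 − 0.19) ÷ 1,130,000.
The (1 − t) factor cancels: (EBIT − 48,000) × 1,130,000 = (EBIT − 758,000) × 1,800,000.
EBIT × (1,800,000 − 1,130,000) = 758,000 × 1,800,000 − 48,000 × 1,130,000 = 1,310,160,000,000, so EBIT = 1,310,160,000,000 ÷ 670,000 = 1,955,462.69.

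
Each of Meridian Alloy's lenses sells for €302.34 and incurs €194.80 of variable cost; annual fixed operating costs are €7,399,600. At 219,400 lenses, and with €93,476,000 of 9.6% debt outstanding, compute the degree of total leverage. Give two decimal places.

Total contribution margin = 219,400 × €107.54 = €23,594,276.00.
EBIT = €23,594,276.00 − €7,399,600 = €16,194,676.00. Interest = €8,973,696.00, so EBIT − I = €7,220,980.00.
DCL = contribution ÷ (EBIT − I) = €23,594,276.00 ÷ €7,220,980.00 = 3.2675.

3.27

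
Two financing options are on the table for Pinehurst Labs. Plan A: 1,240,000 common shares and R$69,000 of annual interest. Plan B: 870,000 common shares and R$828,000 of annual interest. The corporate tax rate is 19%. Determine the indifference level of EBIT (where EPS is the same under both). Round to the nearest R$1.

At indifference, (EBIT − 69,000)(1 − t)/1,240,000 = (EBIT − 828,000)(1 − t)/870,000.
The (1 − t) factor cancels: (EBIT − 69,000) × 870,000 = (EBIT − 828,000) × 1,240,000.
Solving, EBIT = (828,000·1,240,000 − 69,000·870,000) / (1,240,000 − 870,000) = 966,690,000,000 / 370,000 = 2,612,675.68.

R$2,612,676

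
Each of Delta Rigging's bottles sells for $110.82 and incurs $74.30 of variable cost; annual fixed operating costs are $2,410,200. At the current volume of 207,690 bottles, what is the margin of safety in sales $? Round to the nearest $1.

$15,702,450

Contribution margin per unit = $110.82 − $74.30 = $36.52. Break-even units = $2,410,200 ÷ $36.52 = 65,996.71; break-even revenue = 65,996.71 × $110.82 = $7,313,755.86.
Actual sales revenue = 207,690 × $110.82 = $23,016,205.80.
Margin of safety = $23,016,205.80 − $7,313,755.86 = $15,702,450.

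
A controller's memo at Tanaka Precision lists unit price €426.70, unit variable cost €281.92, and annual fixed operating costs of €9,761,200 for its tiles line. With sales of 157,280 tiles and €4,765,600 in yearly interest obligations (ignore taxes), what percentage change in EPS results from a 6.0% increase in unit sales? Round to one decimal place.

+16.6%

Total contribution margin = 157,280 × €144.78 = €22,770,998.40.
EBIT = €22,770,998.40 − €9,761,200 = €13,009,798.40.
Interest = €4,765,600.00, so EBIT − I = €8,244,198.40.
Degree of combined leverage = contribution ÷ (EBIT − I) = €22,770,998.40 ÷ €8,244,198.40 = 2.7621.
%ΔEPS = DCL × %ΔSales = 2.7621 × +6.0% = +16.6%.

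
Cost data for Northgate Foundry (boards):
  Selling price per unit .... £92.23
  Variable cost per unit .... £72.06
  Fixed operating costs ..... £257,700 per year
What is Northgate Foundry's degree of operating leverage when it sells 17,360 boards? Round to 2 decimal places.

Contribution at this volume is 17,360 × £20.17 = £350,151.20.
EBIT = £350,151.20 − £257,700 = £92,451.20.
Degree of operating leverage = £350,151.20 / £92,451.20 = 3.7874.

3.79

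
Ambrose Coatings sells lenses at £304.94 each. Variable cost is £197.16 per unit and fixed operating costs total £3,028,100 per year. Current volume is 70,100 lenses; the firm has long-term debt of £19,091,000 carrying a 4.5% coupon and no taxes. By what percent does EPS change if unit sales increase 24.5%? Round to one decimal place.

Contribution at this volume is 70,100 × £107.78 = £7,555,378.00.
EBIT = £7,555,378.00 − £3,028,100 = £4,527,278.00.
Interest = £859,095.00, so EBIT − I = £3,668,183.00.
Degree of combined leverage = contribution ÷ (EBIT − I) = £7,555,378.00 ÷ £3,668,183.00 = 2.0597.
EPS therefore changes by 2.0597 × (+24.5%) = +50.5%.

+50.5%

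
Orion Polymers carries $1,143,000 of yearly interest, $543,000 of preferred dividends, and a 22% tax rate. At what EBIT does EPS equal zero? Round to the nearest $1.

$1,839,154

Preferred dividends are paid after tax, so their pre-tax equivalent is $543,000 ÷ (1 − 0.22) = $696,153.85.
EPS = 0 when EBIT covers interest plus the pre-tax preferred burden: $1,143,000 + $696,153.85 = $1,839,153.85.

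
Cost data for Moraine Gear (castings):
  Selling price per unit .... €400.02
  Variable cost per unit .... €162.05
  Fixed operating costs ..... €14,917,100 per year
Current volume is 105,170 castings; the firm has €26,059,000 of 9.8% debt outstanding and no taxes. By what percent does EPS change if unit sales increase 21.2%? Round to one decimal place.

Total contribution margin = 105,170 × €237.97 = €25,027,304.90.
EBIT = €25,027,304.90 − €14,917,100 = €10,110,204.90.
After interest of €2,553,782.00, pre-tax earnings = €7,556,422.90.
Degree of combined leverage = contribution ÷ (EBIT − I) = €25,027,304.90 ÷ €7,556,422.90 = 3.3121.
%ΔEPS = DCL × %ΔSales = 3.3121 × +21.2% = +70.2%.

+70.2%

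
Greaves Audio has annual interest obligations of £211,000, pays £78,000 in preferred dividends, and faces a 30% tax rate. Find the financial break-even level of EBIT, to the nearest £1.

£322,429

Grossing the preferred dividend up to pre-tax terms: £78,000 / (1 − 0.30) = £111,428.57.
Financial break-even EBIT = interest + D_p ÷ (1 − t) = £211,000 + £111,428.57 = £322,428.57.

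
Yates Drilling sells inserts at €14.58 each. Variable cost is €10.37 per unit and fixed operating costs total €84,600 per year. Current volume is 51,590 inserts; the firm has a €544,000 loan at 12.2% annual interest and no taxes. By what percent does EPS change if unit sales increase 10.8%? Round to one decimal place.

+35.4%

Total contribution margin = 51,590 × €4.21 = €217,193.90.
EBIT = €217,193.90 − €84,600 = €132,593.90.
Interest = €66,368.00, so EBIT − I = €66,225.90.
DCL = total CM / (EBIT − I) = €217,193.90 / €66,225.90 = 3.2796.
%ΔEPS = DCL × %ΔSales = 3.2796 × +10.8% = +35.4%.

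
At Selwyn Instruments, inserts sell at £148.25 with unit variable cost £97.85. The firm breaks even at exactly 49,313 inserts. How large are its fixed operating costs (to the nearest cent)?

£2,485,375.20

Each unit contributes £148.25 − £97.85 = £50.40.
Fixed costs = break-even units × CM = 49,313 × £50.40 = £2,485,375.20.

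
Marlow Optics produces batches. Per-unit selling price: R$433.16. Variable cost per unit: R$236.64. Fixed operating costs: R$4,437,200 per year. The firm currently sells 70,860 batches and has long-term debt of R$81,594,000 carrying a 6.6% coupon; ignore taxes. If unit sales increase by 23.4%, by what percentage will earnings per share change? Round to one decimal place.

At 70,860 units, contribution = 70,860 × R$196.52 = R$13,925,407.20.
EBIT = R$13,925,407.20 − R$4,437,200 = R$9,488,207.20.
After interest of R$5,385,204.00, pre-tax earnings = R$4,103,003.20.
DCL = total CM / (EBIT − I) = R$13,925,407.20 / R$4,103,003.20 = 3.3940.
%ΔEPS = DCL × %ΔSales = 3.3940 × +23.4% = +79.4%.

+79.4%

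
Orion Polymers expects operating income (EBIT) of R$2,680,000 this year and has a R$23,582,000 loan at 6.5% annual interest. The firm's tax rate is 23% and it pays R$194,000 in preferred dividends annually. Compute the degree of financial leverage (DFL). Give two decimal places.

2.99

Interest = R$1,532,830.00.
Pre-tax preferred-dividend burden = R$194,000 ÷ (1 − 0.23) = R$251,948.05.
DFL = EBIT ÷ [EBIT − I − D_p/(1−t)] = R$2,680,000 ÷ [R$2,680,000 − R$1,532,830.00 − R$251,948.05] = R$2,680,000 ÷ R$895,221.95 = 2.9937.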